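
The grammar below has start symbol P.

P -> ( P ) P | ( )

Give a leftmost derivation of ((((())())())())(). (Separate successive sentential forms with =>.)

P=>(P)P=>((P)P)P=>(((P)P)P)P=>((((P)P)P)P)P=>((((())P)P)P)P=>((((())())P)P)P=>((((())())())P)P=>((((())())())())P=>((((())())())())()

P => (P)P   [P -> ( P ) P]
(P)P => ((P)P)P   [P -> ( P ) P]
((P)P)P => (((P)P)P)P   [P -> ( P ) P]
(((P)P)P)P => ((((P)P)P)P)P   [P -> ( P ) P]
((((P)P)P)P)P => ((((())P)P)P)P   [P -> ( )]
((((())P)P)P)P => ((((())())P)P)P   [P -> ( )]
((((())())P)P)P => ((((())())())P)P   [P -> ( )]
((((())())())P)P => ((((())())())())P   [P -> ( )]
((((())())())())P => ((((())())())())()   [P -> ( )]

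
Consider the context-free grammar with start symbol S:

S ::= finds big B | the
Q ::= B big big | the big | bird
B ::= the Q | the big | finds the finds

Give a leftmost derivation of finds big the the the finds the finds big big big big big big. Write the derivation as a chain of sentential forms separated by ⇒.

S ⇒ finds big B ⇒ finds big the Q ⇒ finds big the B big big ⇒ finds big the the Q big big ⇒ finds big the the B big big big big ⇒ finds big the the the Q big big big big ⇒ finds big the the the B big big big big big big ⇒ finds big the the the finds the finds big big big big big big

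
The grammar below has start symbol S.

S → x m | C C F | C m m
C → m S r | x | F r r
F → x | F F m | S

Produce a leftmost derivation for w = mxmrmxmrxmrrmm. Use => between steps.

S => Cmm => Frrmm => Srrmm => CCFrrmm => mSrCFrrmm => mxmrCFrrmm => mxmrmSrFrrmm => mxmrmxmrFrrmm => mxmrmxmrSrrmm => mxmrmxmrxmrrmm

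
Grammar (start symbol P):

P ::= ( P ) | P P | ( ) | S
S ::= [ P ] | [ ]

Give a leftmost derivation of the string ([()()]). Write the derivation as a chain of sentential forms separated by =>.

P=>(P)=>(S)=>([P])=>([PP])=>([()P])=>([()()])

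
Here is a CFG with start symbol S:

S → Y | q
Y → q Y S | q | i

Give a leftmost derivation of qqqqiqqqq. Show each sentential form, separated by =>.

S => Y   [S → Y]
Y => qYS   [Y → q Y S]
qYS => qqYSS   [Y → q Y S]
qqYSS => qqqYSSS   [Y → q Y S]
qqqYSSS => qqqqYSSSS   [Y → q Y S]
qqqqYSSSS => qqqqiSSSS   [Y → i]
qqqqiSSSS => qqqqiqSSS   [S → q]
qqqqiqSSS => qqqqiqYSS   [S → Y]
qqqqiqYSS => qqqqiqqSS   [Y → q]
qqqqiqqSS => qqqqiqqYS   [S → Y]
qqqqiqqYS => qqqqiqqqS   [Y → q]
qqqqiqqqS => qqqqiqqqq   [S → q]

S => Y => qYS => qqYSS => qqqYSSS => qqqqYSSSS => qqqqiSSSS => qqqqiqSSS => qqqqiqYSS => qqqqiqqSS => qqqqiqqYS => qqqqiqqqS => qqqqiqqqq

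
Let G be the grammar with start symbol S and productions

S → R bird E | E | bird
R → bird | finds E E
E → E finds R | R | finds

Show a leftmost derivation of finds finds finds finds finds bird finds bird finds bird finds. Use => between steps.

S => R bird E   [S → R bird E]
R bird E => finds E E bird E   [R → finds E E]
finds E E bird E => finds E finds R E bird E   [E → E finds R]
finds E finds R E bird E => finds E finds R finds R E bird E   [E → E finds R]
finds E finds R finds R E bird E => finds R finds R finds R E bird E   [E → R]
finds R finds R finds R E bird E => finds finds E E finds R finds R E bird E   [R → finds E E]
finds finds E E finds R finds R E bird E => finds finds finds E finds R finds R E bird E   [E → finds]
finds finds finds E finds R finds R E bird E => finds finds finds finds finds R finds R E bird E   [E → finds]
finds finds finds finds finds R finds R E bird E => finds finds finds finds finds bird finds R E bird E   [R → bird]
finds finds finds finds finds bird finds R E bird E => finds finds finds finds finds bird finds bird E bird E   [R → bird]
finds finds finds finds finds bird finds bird E bird E => finds finds finds finds finds bird finds bird finds bird E   [E → finds]
finds finds finds finds finds bird finds bird finds bird E => finds finds finds finds finds bird finds bird finds bird finds   [E → finds]

S => R bird E => finds E E bird E => finds E finds R E bird E => finds E finds R finds R E bird E => finds R finds R finds R E bird E => finds finds E E finds R finds R E bird E => finds finds finds E finds R finds R E bird E => finds finds finds finds finds R finds R E bird E => finds finds finds finds finds bird finds R E bird E => finds finds finds finds finds bird finds bird E bird E => finds finds finds finds finds bird finds bird finds bird E => finds finds finds finds finds bird finds bird finds bird finds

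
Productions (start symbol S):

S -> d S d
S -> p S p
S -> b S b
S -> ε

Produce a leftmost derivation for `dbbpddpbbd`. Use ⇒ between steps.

S ⇒ dSd   [S -> d S d]
dSd ⇒ dbSbd   [S -> b S b]
dbSbd ⇒ dbbSbbd   [S -> b S b]
dbbSbbd ⇒ dbbpSpbbd   [S -> p S p]
dbbpSpbbd ⇒ dbbpdSdpbbd   [S -> d S d]
dbbpdSdpbbd ⇒ dbbpddpbbd   [S -> ε]

S ⇒ dSd ⇒ dbSbd ⇒ dbbSbbd ⇒ dbbpSpbbd ⇒ dbbpdSdpbbd ⇒ dbbpddpbbd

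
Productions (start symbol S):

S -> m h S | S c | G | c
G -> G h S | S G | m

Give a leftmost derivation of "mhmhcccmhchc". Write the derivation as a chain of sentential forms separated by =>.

S => G   [S -> G]
G => GhS   [G -> G h S]
GhS => SGhS   [G -> S G]
SGhS => mhSGhS   [S -> m h S]
mhSGhS => mhScGhS   [S -> S c]
mhScGhS => mhSccGhS   [S -> S c]
mhSccGhS => mhmhSccGhS   [S -> m h S]
mhmhSccGhS => mhmhcccGhS   [S -> c]
mhmhcccGhS => mhmhcccGhShS   [G -> G h S]
mhmhcccGhShS => mhmhcccmhShS   [G -> m]
mhmhcccmhShS => mhmhcccmhchS   [S -> c]
mhmhcccmhchS => mhmhcccmhchc   [S -> c]

S => G => GhS => SGhS => mhSGhS => mhScGhS => mhSccGhS => mhmhSccGhS => mhmhcccGhS => mhmhcccGhShS => mhmhcccmhShS => mhmhcccmhchS => mhmhcccmhchc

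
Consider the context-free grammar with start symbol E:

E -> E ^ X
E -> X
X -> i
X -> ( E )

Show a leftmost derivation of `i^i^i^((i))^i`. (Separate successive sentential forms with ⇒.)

E ⇒ E^X ⇒ E^X^X ⇒ E^X^X^X ⇒ E^X^X^X^X ⇒ X^X^X^X^X ⇒ i^X^X^X^X ⇒ i^i^X^X^X ⇒ i^i^i^X^X ⇒ i^i^i^(E)^X ⇒ i^i^i^(X)^X ⇒ i^i^i^((E))^X ⇒ i^i^i^((X))^X ⇒ i^i^i^((i))^X ⇒ i^i^i^((i))^i

E ⇒ E^X   [E -> E ^ X]
E^X ⇒ E^X^X   [E -> E ^ X]
E^X^X ⇒ E^X^X^X   [E -> E ^ X]
E^X^X^X ⇒ E^X^X^X^X   [E -> E ^ X]
E^X^X^X^X ⇒ X^X^X^X^X   [E -> X]
X^X^X^X^X ⇒ i^X^X^X^X   [X -> i]
i^X^X^X^X ⇒ i^i^X^X^X   [X -> i]
i^i^X^X^X ⇒ i^i^i^X^X   [X -> i]
i^i^i^X^X ⇒ i^i^i^(E)^X   [X -> ( E )]
i^i^i^(E)^X ⇒ i^i^i^(X)^X   [E -> X]
i^i^i^(X)^X ⇒ i^i^i^((E))^X   [X -> ( E )]
i^i^i^((E))^X ⇒ i^i^i^((X))^X   [E -> X]
i^i^i^((X))^X ⇒ i^i^i^((i))^X   [X -> i]
i^i^i^((i))^X ⇒ i^i^i^((i))^i   [X -> i]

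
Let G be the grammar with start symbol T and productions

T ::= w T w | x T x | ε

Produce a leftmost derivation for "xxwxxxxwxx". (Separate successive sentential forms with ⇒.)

T ⇒ xTx   [T ::= x T x]
xTx ⇒ xxTxx   [T ::= x T x]
xxTxx ⇒ xxwTwxx   [T ::= w T w]
xxwTwxx ⇒ xxwxTxwxx   [T ::= x T x]
xxwxTxwxx ⇒ xxwxxTxxwxx   [T ::= x T x]
xxwxxTxxwxx ⇒ xxwxxxxwxx   [T ::= ε]

T ⇒ xTx ⇒ xxTxx ⇒ xxwTwxx ⇒ xxwxTxwxx ⇒ xxwxxTxxwxx ⇒ xxwxxxxwxx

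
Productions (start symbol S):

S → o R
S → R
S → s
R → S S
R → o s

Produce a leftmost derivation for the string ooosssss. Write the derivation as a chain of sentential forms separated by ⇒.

S ⇒ R ⇒ SS ⇒ RS ⇒ SSS ⇒ oRSS ⇒ oSSSS ⇒ oRSSS ⇒ oSSSSS ⇒ ooRSSSS ⇒ ooosSSSS ⇒ ooossSSS ⇒ ooosssSS ⇒ ooossssS ⇒ ooosssss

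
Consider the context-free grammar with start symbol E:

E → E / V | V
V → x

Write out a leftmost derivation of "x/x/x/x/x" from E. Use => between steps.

E => E/V   [E → E / V]
E/V => E/V/V   [E → E / V]
E/V/V => E/V/V/V   [E → E / V]
E/V/V/V => E/V/V/V/V   [E → E / V]
E/V/V/V/V => V/V/V/V/V   [E → V]
V/V/V/V/V => x/V/V/V/V   [V → x]
x/V/V/V/V => x/x/V/V/V   [V → x]
x/x/V/V/V => x/x/x/V/V   [V → x]
x/x/x/V/V => x/x/x/x/V   [V → x]
x/x/x/x/V => x/x/x/x/x   [V → x]

E=>E/V=>E/V/V=>E/V/V/V=>E/V/V/V/V=>V/V/V/V/V=>x/V/V/V/V=>x/x/V/V/V=>x/x/x/V/V=>x/x/x/x/V=>x/x/x/x/x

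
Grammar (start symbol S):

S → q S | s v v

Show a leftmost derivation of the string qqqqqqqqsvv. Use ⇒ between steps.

S ⇒ qS   [S → q S]
qS ⇒ qqS   [S → q S]
qqS ⇒ qqqS   [S → q S]
qqqS ⇒ qqqqS   [S → q S]
qqqqS ⇒ qqqqqS   [S → q S]
qqqqqS ⇒ qqqqqqS   [S → q S]
qqqqqqS ⇒ qqqqqqqS   [S → q S]
qqqqqqqS ⇒ qqqqqqqqS   [S → q S]
qqqqqqqqS ⇒ qqqqqqqqsvv   [S → s v v]

S ⇒ qS ⇒ qqS ⇒ qqqS ⇒ qqqqS ⇒ qqqqqS ⇒ qqqqqqS ⇒ qqqqqqqS ⇒ qqqqqqqqS ⇒ qqqqqqqqsvv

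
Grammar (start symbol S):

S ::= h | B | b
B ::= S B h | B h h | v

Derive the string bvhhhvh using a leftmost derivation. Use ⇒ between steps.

S⇒B⇒SBh⇒BBh⇒SBhBh⇒bBhBh⇒bBhhhBh⇒bvhhhBh⇒bvhhhvh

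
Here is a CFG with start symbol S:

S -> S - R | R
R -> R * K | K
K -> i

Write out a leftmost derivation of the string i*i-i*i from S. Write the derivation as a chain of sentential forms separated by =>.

S => S-R => R-R => R*K-R => K*K-R => i*K-R => i*i-R => i*i-R*K => i*i-K*K => i*i-i*K => i*i-i*i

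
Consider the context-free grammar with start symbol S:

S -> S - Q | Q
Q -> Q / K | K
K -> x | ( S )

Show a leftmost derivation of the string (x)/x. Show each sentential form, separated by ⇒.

S⇒Q⇒Q/K⇒K/K⇒(S)/K⇒(Q)/K⇒(K)/K⇒(x)/K⇒(x)/x

S ⇒ Q   [S -> Q]
Q ⇒ Q/K   [Q -> Q / K]
Q/K ⇒ K/K   [Q -> K]
K/K ⇒ (S)/K   [K -> ( S )]
(S)/K ⇒ (Q)/K   [S -> Q]
(Q)/K ⇒ (K)/K   [Q -> K]
(K)/K ⇒ (x)/K   [K -> x]
(x)/K ⇒ (x)/x   [K -> x]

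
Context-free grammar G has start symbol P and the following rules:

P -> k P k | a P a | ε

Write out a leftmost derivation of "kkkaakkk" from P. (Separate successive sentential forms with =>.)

P=>kPk=>kkPkk=>kkkPkkk=>kkkaPakkk=>kkkaakkk

P => kPk   [P -> k P k]
kPk => kkPkk   [P -> k P k]
kkPkk => kkkPkkk   [P -> k P k]
kkkPkkk => kkkaPakkk   [P -> a P a]
kkkaPakkk => kkkaakkk   [P -> ε]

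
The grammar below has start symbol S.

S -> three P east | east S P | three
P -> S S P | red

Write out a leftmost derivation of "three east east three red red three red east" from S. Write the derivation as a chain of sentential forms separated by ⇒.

S ⇒ three P east ⇒ three S S P east ⇒ three east S P S P east ⇒ three east east S P P S P east ⇒ three east east three P P S P east ⇒ three east east three red P S P east ⇒ three east east three red red S P east ⇒ three east east three red red three P east ⇒ three east east three red red three red east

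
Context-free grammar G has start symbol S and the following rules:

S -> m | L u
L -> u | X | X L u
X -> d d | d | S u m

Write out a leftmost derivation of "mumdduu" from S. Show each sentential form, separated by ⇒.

S ⇒ Lu   [S -> L u]
Lu ⇒ XLuu   [L -> X L u]
XLuu ⇒ SumLuu   [X -> S u m]
SumLuu ⇒ mumLuu   [S -> m]
mumLuu ⇒ mumXuu   [L -> X]
mumXuu ⇒ mumdduu   [X -> d d]

S ⇒ Lu ⇒ XLuu ⇒ SumLuu ⇒ mumLuu ⇒ mumXuu ⇒ mumdduu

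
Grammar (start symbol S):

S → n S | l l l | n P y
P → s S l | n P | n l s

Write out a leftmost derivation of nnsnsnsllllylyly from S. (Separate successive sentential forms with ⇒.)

S ⇒ nPy   [S → n P y]
nPy ⇒ nnPy   [P → n P]
nnPy ⇒ nnsSly   [P → s S l]
nnsSly ⇒ nnsnPyly   [S → n P y]
nnsnPyly ⇒ nnsnsSlyly   [P → s S l]
nnsnsSlyly ⇒ nnsnsnPylyly   [S → n P y]
nnsnsnPylyly ⇒ nnsnsnsSlylyly   [P → s S l]
nnsnsnsSlylyly ⇒ nnsnsnsllllylyly   [S → l l l]

S⇒nPy⇒nnPy⇒nnsSly⇒nnsnPyly⇒nnsnsSlyly⇒nnsnsnPylyly⇒nnsnsnsSlylyly⇒nnsnsnsllllylyly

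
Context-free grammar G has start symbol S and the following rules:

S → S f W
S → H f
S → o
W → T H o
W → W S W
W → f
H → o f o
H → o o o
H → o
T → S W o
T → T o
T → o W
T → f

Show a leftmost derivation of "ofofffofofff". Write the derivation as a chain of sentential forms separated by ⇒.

S⇒SfW⇒SfWfW⇒HffWfW⇒ofoffWfW⇒ofoffWSWfW⇒ofoffWSWSWfW⇒ofofffSWSWfW⇒ofofffoWSWfW⇒ofofffofSWfW⇒ofofffofoWfW⇒ofofffofoffW⇒ofofffofofff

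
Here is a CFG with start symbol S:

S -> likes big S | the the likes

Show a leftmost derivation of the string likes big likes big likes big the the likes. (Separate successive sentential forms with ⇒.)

S ⇒ likes big S   [S -> likes big S]
likes big S ⇒ likes big likes big S   [S -> likes big S]
likes big likes big S ⇒ likes big likes big likes big S   [S -> likes big S]
likes big likes big likes big S ⇒ likes big likes big likes big the the likes   [S -> the the likes]

S ⇒ likes big S ⇒ likes big likes big S ⇒ likes big likes big likes big S ⇒ likes big likes big likes big the the likes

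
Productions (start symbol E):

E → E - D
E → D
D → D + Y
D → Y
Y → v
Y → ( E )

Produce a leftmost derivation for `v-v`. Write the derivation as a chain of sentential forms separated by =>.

E => E-D => D-D => Y-D => v-D => v-Y => v-v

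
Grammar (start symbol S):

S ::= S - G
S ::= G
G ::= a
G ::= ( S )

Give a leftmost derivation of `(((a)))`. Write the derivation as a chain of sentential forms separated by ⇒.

S ⇒ G ⇒ (S) ⇒ (G) ⇒ ((S)) ⇒ ((G)) ⇒ (((S))) ⇒ (((G))) ⇒ (((a)))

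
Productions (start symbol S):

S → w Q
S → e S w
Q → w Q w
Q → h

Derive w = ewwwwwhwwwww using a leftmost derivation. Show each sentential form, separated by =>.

S => eSw   [S → e S w]
eSw => ewQw   [S → w Q]
ewQw => ewwQww   [Q → w Q w]
ewwQww => ewwwQwww   [Q → w Q w]
ewwwQwww => ewwwwQwwww   [Q → w Q w]
ewwwwQwwww => ewwwwwQwwwww   [Q → w Q w]
ewwwwwQwwwww => ewwwwwhwwwww   [Q → h]

S => eSw => ewQw => ewwQww => ewwwQwww => ewwwwQwwww => ewwwwwQwwwww => ewwwwwhwwwww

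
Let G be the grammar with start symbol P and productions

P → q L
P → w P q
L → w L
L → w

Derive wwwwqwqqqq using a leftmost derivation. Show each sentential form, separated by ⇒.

P ⇒ wPq ⇒ wwPqq ⇒ wwwPqqq ⇒ wwwwPqqqq ⇒ wwwwqLqqqq ⇒ wwwwqwqqqq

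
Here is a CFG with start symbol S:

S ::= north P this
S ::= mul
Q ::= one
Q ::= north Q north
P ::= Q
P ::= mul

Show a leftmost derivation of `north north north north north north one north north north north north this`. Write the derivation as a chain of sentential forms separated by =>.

S => north P this => north Q this => north north Q north this => north north north Q north north this => north north north north Q north north north this => north north north north north Q north north north north this => north north north north north north Q north north north north north this => north north north north north north one north north north north north this

S => north P this   [S ::= north P this]
north P this => north Q this   [P ::= Q]
north Q this => north north Q north this   [Q ::= north Q north]
north north Q north this => north north north Q north north this   [Q ::= north Q north]
north north north Q north north this => north north north north Q north north north this   [Q ::= north Q north]
north north north north Q north north north this => north north north north north Q north north north north this   [Q ::= north Q north]
north north north north north Q north north north north this => north north north north north north Q north north north north north this   [Q ::= north Q north]
north north north north north north Q north north north north north this => north north north north north north one north north north north north this   [Q ::= one]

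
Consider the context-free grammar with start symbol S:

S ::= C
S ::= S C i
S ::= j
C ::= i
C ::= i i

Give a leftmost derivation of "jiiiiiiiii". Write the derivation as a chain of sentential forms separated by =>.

S => SCi => SCiCi => SCiCiCi => SCiCiCiCi => jCiCiCiCi => jiiCiCiCi => jiiiiiCiCi => jiiiiiiiCi => jiiiiiiiii

S => SCi   [S ::= S C i]
SCi => SCiCi   [S ::= S C i]
SCiCi => SCiCiCi   [S ::= S C i]
SCiCiCi => SCiCiCiCi   [S ::= S C i]
SCiCiCiCi => jCiCiCiCi   [S ::= j]
jCiCiCiCi => jiiCiCiCi   [C ::= i]
jiiCiCiCi => jiiiiiCiCi   [C ::= i i]
jiiiiiCiCi => jiiiiiiiCi   [C ::= i]
jiiiiiiiCi => jiiiiiiiii   [C ::= i]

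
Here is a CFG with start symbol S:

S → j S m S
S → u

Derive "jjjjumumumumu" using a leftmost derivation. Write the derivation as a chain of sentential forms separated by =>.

S => jSmS   [S → j S m S]
jSmS => jjSmSmS   [S → j S m S]
jjSmSmS => jjjSmSmSmS   [S → j S m S]
jjjSmSmSmS => jjjjSmSmSmSmS   [S → j S m S]
jjjjSmSmSmSmS => jjjjumSmSmSmS   [S → u]
jjjjumSmSmSmS => jjjjumumSmSmS   [S → u]
jjjjumumSmSmS => jjjjumumumSmS   [S → u]
jjjjumumumSmS => jjjjumumumumS   [S → u]
jjjjumumumumS => jjjjumumumumu   [S → u]

S => jSmS => jjSmSmS => jjjSmSmSmS => jjjjSmSmSmSmS => jjjjumSmSmSmS => jjjjumumSmSmS => jjjjumumumSmS => jjjjumumumumS => jjjjumumumumu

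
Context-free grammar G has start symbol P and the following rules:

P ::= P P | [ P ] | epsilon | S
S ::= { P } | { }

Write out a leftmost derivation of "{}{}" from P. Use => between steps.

P => PP => PPP => SPP => {P}PP => {}PP => {}SP => {}{}P => {}{}

P => PP   [P ::= P P]
PP => PPP   [P ::= P P]
PPP => SPP   [P ::= S]
SPP => {P}PP   [S ::= { P }]
{P}PP => {}PP   [P ::= epsilon]
{}PP => {}SP   [P ::= S]
{}SP => {}{}P   [S ::= { }]
{}{}P => {}{}   [P ::= epsilon]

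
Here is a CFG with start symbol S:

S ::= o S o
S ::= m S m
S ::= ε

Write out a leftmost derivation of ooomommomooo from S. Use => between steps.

S => oSo => ooSoo => oooSooo => ooomSmooo => ooomoSomooo => ooomomSmomooo => ooomommomooo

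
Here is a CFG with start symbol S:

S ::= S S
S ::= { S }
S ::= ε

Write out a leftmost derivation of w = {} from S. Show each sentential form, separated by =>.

S=>SS=>SSS=>SSSS=>SSSSS=>SSSSSS=>{S}SSSSS=>{}SSSSS=>{}SSSS=>{}SSS=>{}SS=>{}S=>{}

S => SS   [S ::= S S]
SS => SSS   [S ::= S S]
SSS => SSSS   [S ::= S S]
SSSS => SSSSS   [S ::= S S]
SSSSS => SSSSSS   [S ::= S S]
SSSSSS => {S}SSSSS   [S ::= { S }]
{S}SSSSS => {}SSSSS   [S ::= ε]
{}SSSSS => {}SSSS   [S ::= ε]
{}SSSS => {}SSS   [S ::= ε]
{}SSS => {}SS   [S ::= ε]
{}SS => {}S   [S ::= ε]
{}S => {}   [S ::= ε]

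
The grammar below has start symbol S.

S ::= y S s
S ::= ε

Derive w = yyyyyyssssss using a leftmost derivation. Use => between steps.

S => ySs   [S ::= y S s]
ySs => yySss   [S ::= y S s]
yySss => yyySsss   [S ::= y S s]
yyySsss => yyyySssss   [S ::= y S s]
yyyySssss => yyyyySsssss   [S ::= y S s]
yyyyySsssss => yyyyyySssssss   [S ::= y S s]
yyyyyySssssss => yyyyyyssssss   [S ::= ε]

S => ySs => yySss => yyySsss => yyyySssss => yyyyySsssss => yyyyyySssssss => yyyyyyssssss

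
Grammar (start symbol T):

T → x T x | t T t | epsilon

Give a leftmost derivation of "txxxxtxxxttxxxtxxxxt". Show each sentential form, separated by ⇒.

T⇒tTt⇒txTxt⇒txxTxxt⇒txxxTxxxt⇒txxxxTxxxxt⇒txxxxtTtxxxxt⇒txxxxtxTxtxxxxt⇒txxxxtxxTxxtxxxxt⇒txxxxtxxxTxxxtxxxxt⇒txxxxtxxxtTtxxxtxxxxt⇒txxxxtxxxttxxxtxxxxt

T ⇒ tTt   [T → t T t]
tTt ⇒ txTxt   [T → x T x]
txTxt ⇒ txxTxxt   [T → x T x]
txxTxxt ⇒ txxxTxxxt   [T → x T x]
txxxTxxxt ⇒ txxxxTxxxxt   [T → x T x]
txxxxTxxxxt ⇒ txxxxtTtxxxxt   [T → t T t]
txxxxtTtxxxxt ⇒ txxxxtxTxtxxxxt   [T → x T x]
txxxxtxTxtxxxxt ⇒ txxxxtxxTxxtxxxxt   [T → x T x]
txxxxtxxTxxtxxxxt ⇒ txxxxtxxxTxxxtxxxxt   [T → x T x]
txxxxtxxxTxxxtxxxxt ⇒ txxxxtxxxtTtxxxtxxxxt   [T → t T t]
txxxxtxxxtTtxxxtxxxxt ⇒ txxxxtxxxttxxxtxxxxt   [T → epsilon]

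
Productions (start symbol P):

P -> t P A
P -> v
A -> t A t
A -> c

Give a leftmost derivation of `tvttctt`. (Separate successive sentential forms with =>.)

P => tPA => tvA => tvtAt => tvttAtt => tvttctt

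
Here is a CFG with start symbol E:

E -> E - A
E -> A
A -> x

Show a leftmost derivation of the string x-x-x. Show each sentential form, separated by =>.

E => E-A => E-A-A => A-A-A => x-A-A => x-x-A => x-x-x

E => E-A   [E -> E - A]
E-A => E-A-A   [E -> E - A]
E-A-A => A-A-A   [E -> A]
A-A-A => x-A-A   [A -> x]
x-A-A => x-x-A   [A -> x]
x-x-A => x-x-x   [A -> x]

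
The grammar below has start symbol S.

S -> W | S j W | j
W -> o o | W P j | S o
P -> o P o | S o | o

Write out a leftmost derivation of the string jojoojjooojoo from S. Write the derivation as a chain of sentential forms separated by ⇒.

S ⇒ SjW ⇒ WjW ⇒ SojW ⇒ jojW ⇒ jojSo ⇒ jojWo ⇒ jojSoo ⇒ jojWoo ⇒ jojWPjoo ⇒ jojooPjoo ⇒ jojooSojoo ⇒ jojooSjWojoo ⇒ jojoojjWojoo ⇒ jojoojjooojoo

S ⇒ SjW   [S -> S j W]
SjW ⇒ WjW   [S -> W]
WjW ⇒ SojW   [W -> S o]
SojW ⇒ jojW   [S -> j]
jojW ⇒ jojSo   [W -> S o]
jojSo ⇒ jojWo   [S -> W]
jojWo ⇒ jojSoo   [W -> S o]
jojSoo ⇒ jojWoo   [S -> W]
jojWoo ⇒ jojWPjoo   [W -> W P j]
jojWPjoo ⇒ jojooPjoo   [W -> o o]
jojooPjoo ⇒ jojooSojoo   [P -> S o]
jojooSojoo ⇒ jojooSjWojoo   [S -> S j W]
jojooSjWojoo ⇒ jojoojjWojoo   [S -> j]
jojoojjWojoo ⇒ jojoojjooojoo   [W -> o o]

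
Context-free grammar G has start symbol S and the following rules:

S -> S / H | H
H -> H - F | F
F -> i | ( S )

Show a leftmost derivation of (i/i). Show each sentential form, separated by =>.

S => H => F => (S) => (S/H) => (H/H) => (F/H) => (i/H) => (i/F) => (i/i)

S => H   [S -> H]
H => F   [H -> F]
F => (S)   [F -> ( S )]
(S) => (S/H)   [S -> S / H]
(S/H) => (H/H)   [S -> H]
(H/H) => (F/H)   [H -> F]
(F/H) => (i/H)   [F -> i]
(i/H) => (i/F)   [H -> F]
(i/F) => (i/i)   [F -> i]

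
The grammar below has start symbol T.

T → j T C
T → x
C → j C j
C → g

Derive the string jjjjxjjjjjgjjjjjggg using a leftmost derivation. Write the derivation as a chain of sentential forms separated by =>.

T=>jTC=>jjTCC=>jjjTCCC=>jjjjTCCCC=>jjjjxCCCC=>jjjjxjCjCCC=>jjjjxjjCjjCCC=>jjjjxjjjCjjjCCC=>jjjjxjjjjCjjjjCCC=>jjjjxjjjjjCjjjjjCCC=>jjjjxjjjjjgjjjjjCCC=>jjjjxjjjjjgjjjjjgCC=>jjjjxjjjjjgjjjjjggC=>jjjjxjjjjjgjjjjjggg

T => jTC   [T → j T C]
jTC => jjTCC   [T → j T C]
jjTCC => jjjTCCC   [T → j T C]
jjjTCCC => jjjjTCCCC   [T → j T C]
jjjjTCCCC => jjjjxCCCC   [T → x]
jjjjxCCCC => jjjjxjCjCCC   [C → j C j]
jjjjxjCjCCC => jjjjxjjCjjCCC   [C → j C j]
jjjjxjjCjjCCC => jjjjxjjjCjjjCCC   [C → j C j]
jjjjxjjjCjjjCCC => jjjjxjjjjCjjjjCCC   [C → j C j]
jjjjxjjjjCjjjjCCC => jjjjxjjjjjCjjjjjCCC   [C → j C j]
jjjjxjjjjjCjjjjjCCC => jjjjxjjjjjgjjjjjCCC   [C → g]
jjjjxjjjjjgjjjjjCCC => jjjjxjjjjjgjjjjjgCC   [C → g]
jjjjxjjjjjgjjjjjgCC => jjjjxjjjjjgjjjjjggC   [C → g]
jjjjxjjjjjgjjjjjggC => jjjjxjjjjjgjjjjjggg   [C → g]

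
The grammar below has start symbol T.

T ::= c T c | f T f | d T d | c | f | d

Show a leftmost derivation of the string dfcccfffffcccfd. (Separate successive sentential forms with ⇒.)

T ⇒ dTd   [T ::= d T d]
dTd ⇒ dfTfd   [T ::= f T f]
dfTfd ⇒ dfcTcfd   [T ::= c T c]
dfcTcfd ⇒ dfccTccfd   [T ::= c T c]
dfccTccfd ⇒ dfcccTcccfd   [T ::= c T c]
dfcccTcccfd ⇒ dfcccfTfcccfd   [T ::= f T f]
dfcccfTfcccfd ⇒ dfcccffTffcccfd   [T ::= f T f]
dfcccffTffcccfd ⇒ dfcccfffffcccfd   [T ::= f]

T⇒dTd⇒dfTfd⇒dfcTcfd⇒dfccTccfd⇒dfcccTcccfd⇒dfcccfTfcccfd⇒dfcccffTffcccfd⇒dfcccfffffcccfd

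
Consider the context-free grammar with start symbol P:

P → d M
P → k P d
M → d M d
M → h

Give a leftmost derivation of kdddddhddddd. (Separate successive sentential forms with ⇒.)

P⇒kPd⇒kdMd⇒kddMdd⇒kdddMddd⇒kddddMdddd⇒kdddddMddddd⇒kdddddhddddd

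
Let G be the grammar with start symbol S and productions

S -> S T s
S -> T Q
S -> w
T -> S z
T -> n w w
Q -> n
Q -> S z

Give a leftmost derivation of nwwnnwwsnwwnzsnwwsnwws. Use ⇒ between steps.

S⇒STs⇒STsTs⇒STsTsTs⇒STsTsTsTs⇒TQTsTsTsTs⇒nwwQTsTsTsTs⇒nwwnTsTsTsTs⇒nwwnnwwsTsTsTs⇒nwwnnwwsSzsTsTs⇒nwwnnwwsTQzsTsTs⇒nwwnnwwsnwwQzsTsTs⇒nwwnnwwsnwwnzsTsTs⇒nwwnnwwsnwwnzsnwwsTs⇒nwwnnwwsnwwnzsnwwsnwws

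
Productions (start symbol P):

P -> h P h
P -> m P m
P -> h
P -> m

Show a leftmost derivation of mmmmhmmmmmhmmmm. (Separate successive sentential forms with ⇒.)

P ⇒ mPm ⇒ mmPmm ⇒ mmmPmmm ⇒ mmmmPmmmm ⇒ mmmmhPhmmmm ⇒ mmmmhmPmhmmmm ⇒ mmmmhmmPmmhmmmm ⇒ mmmmhmmmmmhmmmm

P ⇒ mPm   [P -> m P m]
mPm ⇒ mmPmm   [P -> m P m]
mmPmm ⇒ mmmPmmm   [P -> m P m]
mmmPmmm ⇒ mmmmPmmmm   [P -> m P m]
mmmmPmmmm ⇒ mmmmhPhmmmm   [P -> h P h]
mmmmhPhmmmm ⇒ mmmmhmPmhmmmm   [P -> m P m]
mmmmhmPmhmmmm ⇒ mmmmhmmPmmhmmmm   [P -> m P m]
mmmmhmmPmmhmmmm ⇒ mmmmhmmmmmhmmmm   [P -> m]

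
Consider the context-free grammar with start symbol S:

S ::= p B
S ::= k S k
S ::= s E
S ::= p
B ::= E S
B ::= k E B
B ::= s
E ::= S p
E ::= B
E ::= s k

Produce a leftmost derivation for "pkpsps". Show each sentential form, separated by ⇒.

S ⇒ pB ⇒ pkEB ⇒ pkSpB ⇒ pkpBpB ⇒ pkpspB ⇒ pkpsps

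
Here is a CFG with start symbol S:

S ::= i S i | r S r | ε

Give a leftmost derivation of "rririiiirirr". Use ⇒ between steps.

S ⇒ rSr   [S ::= r S r]
rSr ⇒ rrSrr   [S ::= r S r]
rrSrr ⇒ rriSirr   [S ::= i S i]
rriSirr ⇒ rrirSrirr   [S ::= r S r]
rrirSrirr ⇒ rririSirirr   [S ::= i S i]
rririSirirr ⇒ rririiSiirirr   [S ::= i S i]
rririiSiirirr ⇒ rririiiirirr   [S ::= ε]

S⇒rSr⇒rrSrr⇒rriSirr⇒rrirSrirr⇒rririSirirr⇒rririiSiirirr⇒rririiiirirr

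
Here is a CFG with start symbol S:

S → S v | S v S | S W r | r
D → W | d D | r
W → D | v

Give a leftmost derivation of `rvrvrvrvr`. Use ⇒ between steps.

S ⇒ SvS ⇒ SWrvS ⇒ SvSWrvS ⇒ rvSWrvS ⇒ rvSWrWrvS ⇒ rvrWrWrvS ⇒ rvrvrWrvS ⇒ rvrvrvrvS ⇒ rvrvrvrvr

S ⇒ SvS   [S → S v S]
SvS ⇒ SWrvS   [S → S W r]
SWrvS ⇒ SvSWrvS   [S → S v S]
SvSWrvS ⇒ rvSWrvS   [S → r]
rvSWrvS ⇒ rvSWrWrvS   [S → S W r]
rvSWrWrvS ⇒ rvrWrWrvS   [S → r]
rvrWrWrvS ⇒ rvrvrWrvS   [W → v]
rvrvrWrvS ⇒ rvrvrvrvS   [W → v]
rvrvrvrvS ⇒ rvrvrvrvr   [S → r]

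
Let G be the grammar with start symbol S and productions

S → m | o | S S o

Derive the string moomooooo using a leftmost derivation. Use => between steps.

S => SSo   [S → S S o]
SSo => SSoSo   [S → S S o]
SSoSo => SSoSoSo   [S → S S o]
SSoSoSo => SSoSoSoSo   [S → S S o]
SSoSoSoSo => mSoSoSoSo   [S → m]
mSoSoSoSo => mooSoSoSo   [S → o]
mooSoSoSo => moomoSoSo   [S → m]
moomoSoSo => moomoooSo   [S → o]
moomoooSo => moomooooo   [S → o]

S => SSo => SSoSo => SSoSoSo => SSoSoSoSo => mSoSoSoSo => mooSoSoSo => moomoSoSo => moomoooSo => moomooooo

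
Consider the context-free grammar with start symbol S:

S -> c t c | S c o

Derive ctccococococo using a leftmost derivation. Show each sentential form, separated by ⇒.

S ⇒ Sco ⇒ Scoco ⇒ Scococo ⇒ Scocococo ⇒ Scococococo ⇒ ctccococococo

S ⇒ Sco   [S -> S c o]
Sco ⇒ Scoco   [S -> S c o]
Scoco ⇒ Scococo   [S -> S c o]
Scococo ⇒ Scocococo   [S -> S c o]
Scocococo ⇒ Scococococo   [S -> S c o]
Scococococo ⇒ ctccococococo   [S -> c t c]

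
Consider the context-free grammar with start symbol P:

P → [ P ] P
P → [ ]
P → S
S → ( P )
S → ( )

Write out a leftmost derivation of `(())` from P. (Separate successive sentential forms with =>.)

P=>S=>(P)=>(S)=>(())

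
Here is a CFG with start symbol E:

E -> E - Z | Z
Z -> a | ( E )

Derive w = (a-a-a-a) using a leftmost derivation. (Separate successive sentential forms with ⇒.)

E ⇒ Z ⇒ (E) ⇒ (E-Z) ⇒ (E-Z-Z) ⇒ (E-Z-Z-Z) ⇒ (Z-Z-Z-Z) ⇒ (a-Z-Z-Z) ⇒ (a-a-Z-Z) ⇒ (a-a-a-Z) ⇒ (a-a-a-a)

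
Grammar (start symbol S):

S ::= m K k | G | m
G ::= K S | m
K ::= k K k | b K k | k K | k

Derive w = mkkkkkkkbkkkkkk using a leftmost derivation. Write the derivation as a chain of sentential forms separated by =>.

S => mKk => mkKkk => mkkKkkk => mkkkKkkk => mkkkkKkkk => mkkkkkKkkk => mkkkkkkKkkk => mkkkkkkkKkkkk => mkkkkkkkbKkkkkk => mkkkkkkkbkkkkkk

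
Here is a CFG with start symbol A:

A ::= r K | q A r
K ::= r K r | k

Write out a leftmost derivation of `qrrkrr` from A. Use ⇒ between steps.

A ⇒ qAr   [A ::= q A r]
qAr ⇒ qrKr   [A ::= r K]
qrKr ⇒ qrrKrr   [K ::= r K r]
qrrKrr ⇒ qrrkrr   [K ::= k]

A ⇒ qAr ⇒ qrKr ⇒ qrrKrr ⇒ qrrkrr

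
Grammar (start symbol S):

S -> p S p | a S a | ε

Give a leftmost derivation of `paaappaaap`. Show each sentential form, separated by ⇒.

S⇒pSp⇒paSap⇒paaSaap⇒paaaSaaap⇒paaapSpaaap⇒paaappaaap

S ⇒ pSp   [S -> p S p]
pSp ⇒ paSap   [S -> a S a]
paSap ⇒ paaSaap   [S -> a S a]
paaSaap ⇒ paaaSaaap   [S -> a S a]
paaaSaaap ⇒ paaapSpaaap   [S -> p S p]
paaapSpaaap ⇒ paaappaaap   [S -> ε]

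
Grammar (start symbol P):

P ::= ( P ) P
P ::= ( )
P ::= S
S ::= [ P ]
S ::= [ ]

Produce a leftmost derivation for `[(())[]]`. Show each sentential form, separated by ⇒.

P ⇒ S ⇒ [P] ⇒ [(P)P] ⇒ [(())P] ⇒ [(())S] ⇒ [(())[]]

P ⇒ S   [P ::= S]
S ⇒ [P]   [S ::= [ P ]]
[P] ⇒ [(P)P]   [P ::= ( P ) P]
[(P)P] ⇒ [(())P]   [P ::= ( )]
[(())P] ⇒ [(())S]   [P ::= S]
[(())S] ⇒ [(())[]]   [S ::= [ ]]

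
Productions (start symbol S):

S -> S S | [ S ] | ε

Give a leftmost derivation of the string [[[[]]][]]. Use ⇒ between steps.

S ⇒ [S]   [S -> [ S ]]
[S] ⇒ [SS]   [S -> S S]
[SS] ⇒ [SSS]   [S -> S S]
[SSS] ⇒ [SSSS]   [S -> S S]
[SSSS] ⇒ [[S]SSS]   [S -> [ S ]]
[[S]SSS] ⇒ [[[S]]SSS]   [S -> [ S ]]
[[[S]]SSS] ⇒ [[[[S]]]SSS]   [S -> [ S ]]
[[[[S]]]SSS] ⇒ [[[[]]]SSS]   [S -> ε]
[[[[]]]SSS] ⇒ [[[[]]]SS]   [S -> ε]
[[[[]]]SS] ⇒ [[[[]]][S]S]   [S -> [ S ]]
[[[[]]][S]S] ⇒ [[[[]]][]S]   [S -> ε]
[[[[]]][]S] ⇒ [[[[]]][]]   [S -> ε]

S ⇒ [S] ⇒ [SS] ⇒ [SSS] ⇒ [SSSS] ⇒ [[S]SSS] ⇒ [[[S]]SSS] ⇒ [[[[S]]]SSS] ⇒ [[[[]]]SSS] ⇒ [[[[]]]SS] ⇒ [[[[]]][S]S] ⇒ [[[[]]][]S] ⇒ [[[[]]][]]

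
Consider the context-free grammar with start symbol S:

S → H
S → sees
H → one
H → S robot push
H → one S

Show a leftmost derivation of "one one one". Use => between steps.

S => H => one S => one H => one one S => one one H => one one one

S => H   [S → H]
H => one S   [H → one S]
one S => one H   [S → H]
one H => one one S   [H → one S]
one one S => one one H   [S → H]
one one H => one one one   [H → one]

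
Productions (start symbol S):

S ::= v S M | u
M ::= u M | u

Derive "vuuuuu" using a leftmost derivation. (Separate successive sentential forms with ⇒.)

S ⇒ vSM ⇒ vuM ⇒ vuuM ⇒ vuuuM ⇒ vuuuuM ⇒ vuuuuu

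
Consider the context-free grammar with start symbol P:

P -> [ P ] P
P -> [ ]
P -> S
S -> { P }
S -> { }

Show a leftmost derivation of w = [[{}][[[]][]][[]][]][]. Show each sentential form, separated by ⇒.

P ⇒ [P]P   [P -> [ P ] P]
[P]P ⇒ [[P]P]P   [P -> [ P ] P]
[[P]P]P ⇒ [[S]P]P   [P -> S]
[[S]P]P ⇒ [[{}]P]P   [S -> { }]
[[{}]P]P ⇒ [[{}][P]P]P   [P -> [ P ] P]
[[{}][P]P]P ⇒ [[{}][[P]P]P]P   [P -> [ P ] P]
[[{}][[P]P]P]P ⇒ [[{}][[[]]P]P]P   [P -> [ ]]
[[{}][[[]]P]P]P ⇒ [[{}][[[]][]]P]P   [P -> [ ]]
[[{}][[[]][]]P]P ⇒ [[{}][[[]][]][P]P]P   [P -> [ P ] P]
[[{}][[[]][]][P]P]P ⇒ [[{}][[[]][]][[]]P]P   [P -> [ ]]
[[{}][[[]][]][[]]P]P ⇒ [[{}][[[]][]][[]][]]P   [P -> [ ]]
[[{}][[[]][]][[]][]]P ⇒ [[{}][[[]][]][[]][]][]   [P -> [ ]]

P ⇒ [P]P ⇒ [[P]P]P ⇒ [[S]P]P ⇒ [[{}]P]P ⇒ [[{}][P]P]P ⇒ [[{}][[P]P]P]P ⇒ [[{}][[[]]P]P]P ⇒ [[{}][[[]][]]P]P ⇒ [[{}][[[]][]][P]P]P ⇒ [[{}][[[]][]][[]]P]P ⇒ [[{}][[[]][]][[]][]]P ⇒ [[{}][[[]][]][[]][]][]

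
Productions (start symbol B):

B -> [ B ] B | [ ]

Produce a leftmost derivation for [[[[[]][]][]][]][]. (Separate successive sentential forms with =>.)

B => [B]B   [B -> [ B ] B]
[B]B => [[B]B]B   [B -> [ B ] B]
[[B]B]B => [[[B]B]B]B   [B -> [ B ] B]
[[[B]B]B]B => [[[[B]B]B]B]B   [B -> [ B ] B]
[[[[B]B]B]B]B => [[[[[]]B]B]B]B   [B -> [ ]]
[[[[[]]B]B]B]B => [[[[[]][]]B]B]B   [B -> [ ]]
[[[[[]][]]B]B]B => [[[[[]][]][]]B]B   [B -> [ ]]
[[[[[]][]][]]B]B => [[[[[]][]][]][]]B   [B -> [ ]]
[[[[[]][]][]][]]B => [[[[[]][]][]][]][]   [B -> [ ]]

B => [B]B => [[B]B]B => [[[B]B]B]B => [[[[B]B]B]B]B => [[[[[]]B]B]B]B => [[[[[]][]]B]B]B => [[[[[]][]][]]B]B => [[[[[]][]][]][]]B => [[[[[]][]][]][]][]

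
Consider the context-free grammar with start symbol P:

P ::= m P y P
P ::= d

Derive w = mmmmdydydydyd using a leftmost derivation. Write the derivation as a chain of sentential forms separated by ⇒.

P ⇒ mPyP ⇒ mmPyPyP ⇒ mmmPyPyPyP ⇒ mmmmPyPyPyPyP ⇒ mmmmdyPyPyPyP ⇒ mmmmdydyPyPyP ⇒ mmmmdydydyPyP ⇒ mmmmdydydydyP ⇒ mmmmdydydydyd

P ⇒ mPyP   [P ::= m P y P]
mPyP ⇒ mmPyPyP   [P ::= m P y P]
mmPyPyP ⇒ mmmPyPyPyP   [P ::= m P y P]
mmmPyPyPyP ⇒ mmmmPyPyPyPyP   [P ::= m P y P]
mmmmPyPyPyPyP ⇒ mmmmdyPyPyPyP   [P ::= d]
mmmmdyPyPyPyP ⇒ mmmmdydyPyPyP   [P ::= d]
mmmmdydyPyPyP ⇒ mmmmdydydyPyP   [P ::= d]
mmmmdydydyPyP ⇒ mmmmdydydydyP   [P ::= d]
mmmmdydydydyP ⇒ mmmmdydydydyd   [P ::= d]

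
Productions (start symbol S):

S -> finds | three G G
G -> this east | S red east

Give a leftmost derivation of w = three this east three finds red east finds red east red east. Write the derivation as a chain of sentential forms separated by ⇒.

S ⇒ three G G ⇒ three this east G ⇒ three this east S red east ⇒ three this east three G G red east ⇒ three this east three S red east G red east ⇒ three this east three finds red east G red east ⇒ three this east three finds red east S red east red east ⇒ three this east three finds red east finds red east red east

S ⇒ three G G   [S -> three G G]
three G G ⇒ three this east G   [G -> this east]
three this east G ⇒ three this east S red east   [G -> S red east]
three this east S red east ⇒ three this east three G G red east   [S -> three G G]
three this east three G G red east ⇒ three this east three S red east G red east   [G -> S red east]
three this east three S red east G red east ⇒ three this east three finds red east G red east   [S -> finds]
three this east three finds red east G red east ⇒ three this east three finds red east S red east red east   [G -> S red east]
three this east three finds red east S red east red east ⇒ three this east three finds red east finds red east red east   [S -> finds]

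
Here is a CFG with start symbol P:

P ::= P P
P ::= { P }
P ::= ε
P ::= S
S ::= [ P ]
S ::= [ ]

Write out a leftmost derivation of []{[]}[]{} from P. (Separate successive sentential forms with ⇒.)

P ⇒ PP ⇒ PPP ⇒ SPP ⇒ [P]PP ⇒ []PP ⇒ []PPP ⇒ []{P}PP ⇒ []{S}PP ⇒ []{[]}PP ⇒ []{[]}SP ⇒ []{[]}[]P ⇒ []{[]}[]{P} ⇒ []{[]}[]{}

P ⇒ PP   [P ::= P P]
PP ⇒ PPP   [P ::= P P]
PPP ⇒ SPP   [P ::= S]
SPP ⇒ [P]PP   [S ::= [ P ]]
[P]PP ⇒ []PP   [P ::= ε]
[]PP ⇒ []PPP   [P ::= P P]
[]PPP ⇒ []{P}PP   [P ::= { P }]
[]{P}PP ⇒ []{S}PP   [P ::= S]
[]{S}PP ⇒ []{[]}PP   [S ::= [ ]]
[]{[]}PP ⇒ []{[]}SP   [P ::= S]
[]{[]}SP ⇒ []{[]}[]P   [S ::= [ ]]
[]{[]}[]P ⇒ []{[]}[]{P}   [P ::= { P }]
[]{[]}[]{P} ⇒ []{[]}[]{}   [P ::= ε]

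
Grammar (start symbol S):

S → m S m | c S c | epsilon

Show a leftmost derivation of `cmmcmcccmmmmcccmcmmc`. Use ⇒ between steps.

S⇒cSc⇒cmSmc⇒cmmSmmc⇒cmmcScmmc⇒cmmcmSmcmmc⇒cmmcmcScmcmmc⇒cmmcmccSccmcmmc⇒cmmcmcccScccmcmmc⇒cmmcmcccmSmcccmcmmc⇒cmmcmcccmmSmmcccmcmmc⇒cmmcmcccmmmmcccmcmmc

S ⇒ cSc   [S → c S c]
cSc ⇒ cmSmc   [S → m S m]
cmSmc ⇒ cmmSmmc   [S → m S m]
cmmSmmc ⇒ cmmcScmmc   [S → c S c]
cmmcScmmc ⇒ cmmcmSmcmmc   [S → m S m]
cmmcmSmcmmc ⇒ cmmcmcScmcmmc   [S → c S c]
cmmcmcScmcmmc ⇒ cmmcmccSccmcmmc   [S → c S c]
cmmcmccSccmcmmc ⇒ cmmcmcccScccmcmmc   [S → c S c]
cmmcmcccScccmcmmc ⇒ cmmcmcccmSmcccmcmmc   [S → m S m]
cmmcmcccmSmcccmcmmc ⇒ cmmcmcccmmSmmcccmcmmc   [S → m S m]
cmmcmcccmmSmmcccmcmmc ⇒ cmmcmcccmmmmcccmcmmc   [S → epsilon]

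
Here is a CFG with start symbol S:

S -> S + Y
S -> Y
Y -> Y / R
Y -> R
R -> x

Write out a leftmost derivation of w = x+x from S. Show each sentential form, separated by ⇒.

S ⇒ S+Y ⇒ Y+Y ⇒ R+Y ⇒ x+Y ⇒ x+R ⇒ x+x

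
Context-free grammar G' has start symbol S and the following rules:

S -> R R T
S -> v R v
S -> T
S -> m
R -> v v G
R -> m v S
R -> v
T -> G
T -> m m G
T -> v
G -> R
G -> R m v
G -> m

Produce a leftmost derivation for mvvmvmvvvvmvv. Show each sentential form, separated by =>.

S => RRT   [S -> R R T]
RRT => mvSRT   [R -> m v S]
mvSRT => mvvRvRT   [S -> v R v]
mvvRvRT => mvvmvSvRT   [R -> m v S]
mvvmvSvRT => mvvmvmvRT   [S -> m]
mvvmvmvRT => mvvmvmvvvGT   [R -> v v G]
mvvmvmvvvGT => mvvmvmvvvRmvT   [G -> R m v]
mvvmvmvvvRmvT => mvvmvmvvvvmvT   [R -> v]
mvvmvmvvvvmvT => mvvmvmvvvvmvv   [T -> v]

S=>RRT=>mvSRT=>mvvRvRT=>mvvmvSvRT=>mvvmvmvRT=>mvvmvmvvvGT=>mvvmvmvvvRmvT=>mvvmvmvvvvmvT=>mvvmvmvvvvmvv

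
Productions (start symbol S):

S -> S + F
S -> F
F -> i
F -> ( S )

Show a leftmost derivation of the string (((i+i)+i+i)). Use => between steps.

S => F => (S) => (F) => ((S)) => ((S+F)) => ((S+F+F)) => ((F+F+F)) => (((S)+F+F)) => (((S+F)+F+F)) => (((F+F)+F+F)) => (((i+F)+F+F)) => (((i+i)+F+F)) => (((i+i)+i+F)) => (((i+i)+i+i))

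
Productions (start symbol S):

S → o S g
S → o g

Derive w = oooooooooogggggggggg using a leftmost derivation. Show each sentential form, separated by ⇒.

S ⇒ oSg ⇒ ooSgg ⇒ oooSggg ⇒ ooooSgggg ⇒ oooooSggggg ⇒ ooooooSgggggg ⇒ oooooooSggggggg ⇒ ooooooooSgggggggg ⇒ oooooooooSggggggggg ⇒ oooooooooogggggggggg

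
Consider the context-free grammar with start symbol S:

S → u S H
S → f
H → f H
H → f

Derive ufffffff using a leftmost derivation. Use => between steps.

S => uSH   [S → u S H]
uSH => ufH   [S → f]
ufH => uffH   [H → f H]
uffH => ufffH   [H → f H]
ufffH => uffffH   [H → f H]
uffffH => ufffffH   [H → f H]
ufffffH => uffffffH   [H → f H]
uffffffH => ufffffff   [H → f]

S => uSH => ufH => uffH => ufffH => uffffH => ufffffH => uffffffH => ufffffff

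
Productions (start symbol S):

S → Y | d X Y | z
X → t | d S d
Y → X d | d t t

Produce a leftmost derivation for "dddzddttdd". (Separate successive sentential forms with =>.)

S => Y   [S → Y]
Y => Xd   [Y → X d]
Xd => dSdd   [X → d S d]
dSdd => ddXYdd   [S → d X Y]
ddXYdd => dddSdYdd   [X → d S d]
dddSdYdd => dddzdYdd   [S → z]
dddzdYdd => dddzddttdd   [Y → d t t]

S => Y => Xd => dSdd => ddXYdd => dddSdYdd => dddzdYdd => dddzddttdd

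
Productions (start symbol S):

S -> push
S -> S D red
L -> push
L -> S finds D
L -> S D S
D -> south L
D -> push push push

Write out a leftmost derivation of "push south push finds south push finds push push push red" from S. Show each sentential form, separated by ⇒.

S ⇒ S D red   [S -> S D red]
S D red ⇒ push D red   [S -> push]
push D red ⇒ push south L red   [D -> south L]
push south L red ⇒ push south S finds D red   [L -> S finds D]
push south S finds D red ⇒ push south push finds D red   [S -> push]
push south push finds D red ⇒ push south push finds south L red   [D -> south L]
push south push finds south L red ⇒ push south push finds south S finds D red   [L -> S finds D]
push south push finds south S finds D red ⇒ push south push finds south push finds D red   [S -> push]
push south push finds south push finds D red ⇒ push south push finds south push finds push push push red   [D -> push push push]

S ⇒ S D red ⇒ push D red ⇒ push south L red ⇒ push south S finds D red ⇒ push south push finds D red ⇒ push south push finds south L red ⇒ push south push finds south S finds D red ⇒ push south push finds south push finds D red ⇒ push south push finds south push finds push push push red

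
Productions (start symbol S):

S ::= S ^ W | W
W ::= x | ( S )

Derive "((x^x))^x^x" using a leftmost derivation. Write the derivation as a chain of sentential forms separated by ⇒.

S ⇒ S^W ⇒ S^W^W ⇒ W^W^W ⇒ (S)^W^W ⇒ (W)^W^W ⇒ ((S))^W^W ⇒ ((S^W))^W^W ⇒ ((W^W))^W^W ⇒ ((x^W))^W^W ⇒ ((x^x))^W^W ⇒ ((x^x))^x^W ⇒ ((x^x))^x^x

S ⇒ S^W   [S ::= S ^ W]
S^W ⇒ S^W^W   [S ::= S ^ W]
S^W^W ⇒ W^W^W   [S ::= W]
W^W^W ⇒ (S)^W^W   [W ::= ( S )]
(S)^W^W ⇒ (W)^W^W   [S ::= W]
(W)^W^W ⇒ ((S))^W^W   [W ::= ( S )]
((S))^W^W ⇒ ((S^W))^W^W   [S ::= S ^ W]
((S^W))^W^W ⇒ ((W^W))^W^W   [S ::= W]
((W^W))^W^W ⇒ ((x^W))^W^W   [W ::= x]
((x^W))^W^W ⇒ ((x^x))^W^W   [W ::= x]
((x^x))^W^W ⇒ ((x^x))^x^W   [W ::= x]
((x^x))^x^W ⇒ ((x^x))^x^x   [W ::= x]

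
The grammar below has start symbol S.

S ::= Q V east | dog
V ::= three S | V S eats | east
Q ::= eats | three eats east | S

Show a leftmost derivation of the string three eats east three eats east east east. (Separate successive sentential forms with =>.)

S => Q V east   [S ::= Q V east]
Q V east => three eats east V east   [Q ::= three eats east]
three eats east V east => three eats east three S east   [V ::= three S]
three eats east three S east => three eats east three Q V east east   [S ::= Q V east]
three eats east three Q V east east => three eats east three eats V east east   [Q ::= eats]
three eats east three eats V east east => three eats east three eats east east east   [V ::= east]

S => Q V east => three eats east V east => three eats east three S east => three eats east three Q V east east => three eats east three eats V east east => three eats east three eats east east east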